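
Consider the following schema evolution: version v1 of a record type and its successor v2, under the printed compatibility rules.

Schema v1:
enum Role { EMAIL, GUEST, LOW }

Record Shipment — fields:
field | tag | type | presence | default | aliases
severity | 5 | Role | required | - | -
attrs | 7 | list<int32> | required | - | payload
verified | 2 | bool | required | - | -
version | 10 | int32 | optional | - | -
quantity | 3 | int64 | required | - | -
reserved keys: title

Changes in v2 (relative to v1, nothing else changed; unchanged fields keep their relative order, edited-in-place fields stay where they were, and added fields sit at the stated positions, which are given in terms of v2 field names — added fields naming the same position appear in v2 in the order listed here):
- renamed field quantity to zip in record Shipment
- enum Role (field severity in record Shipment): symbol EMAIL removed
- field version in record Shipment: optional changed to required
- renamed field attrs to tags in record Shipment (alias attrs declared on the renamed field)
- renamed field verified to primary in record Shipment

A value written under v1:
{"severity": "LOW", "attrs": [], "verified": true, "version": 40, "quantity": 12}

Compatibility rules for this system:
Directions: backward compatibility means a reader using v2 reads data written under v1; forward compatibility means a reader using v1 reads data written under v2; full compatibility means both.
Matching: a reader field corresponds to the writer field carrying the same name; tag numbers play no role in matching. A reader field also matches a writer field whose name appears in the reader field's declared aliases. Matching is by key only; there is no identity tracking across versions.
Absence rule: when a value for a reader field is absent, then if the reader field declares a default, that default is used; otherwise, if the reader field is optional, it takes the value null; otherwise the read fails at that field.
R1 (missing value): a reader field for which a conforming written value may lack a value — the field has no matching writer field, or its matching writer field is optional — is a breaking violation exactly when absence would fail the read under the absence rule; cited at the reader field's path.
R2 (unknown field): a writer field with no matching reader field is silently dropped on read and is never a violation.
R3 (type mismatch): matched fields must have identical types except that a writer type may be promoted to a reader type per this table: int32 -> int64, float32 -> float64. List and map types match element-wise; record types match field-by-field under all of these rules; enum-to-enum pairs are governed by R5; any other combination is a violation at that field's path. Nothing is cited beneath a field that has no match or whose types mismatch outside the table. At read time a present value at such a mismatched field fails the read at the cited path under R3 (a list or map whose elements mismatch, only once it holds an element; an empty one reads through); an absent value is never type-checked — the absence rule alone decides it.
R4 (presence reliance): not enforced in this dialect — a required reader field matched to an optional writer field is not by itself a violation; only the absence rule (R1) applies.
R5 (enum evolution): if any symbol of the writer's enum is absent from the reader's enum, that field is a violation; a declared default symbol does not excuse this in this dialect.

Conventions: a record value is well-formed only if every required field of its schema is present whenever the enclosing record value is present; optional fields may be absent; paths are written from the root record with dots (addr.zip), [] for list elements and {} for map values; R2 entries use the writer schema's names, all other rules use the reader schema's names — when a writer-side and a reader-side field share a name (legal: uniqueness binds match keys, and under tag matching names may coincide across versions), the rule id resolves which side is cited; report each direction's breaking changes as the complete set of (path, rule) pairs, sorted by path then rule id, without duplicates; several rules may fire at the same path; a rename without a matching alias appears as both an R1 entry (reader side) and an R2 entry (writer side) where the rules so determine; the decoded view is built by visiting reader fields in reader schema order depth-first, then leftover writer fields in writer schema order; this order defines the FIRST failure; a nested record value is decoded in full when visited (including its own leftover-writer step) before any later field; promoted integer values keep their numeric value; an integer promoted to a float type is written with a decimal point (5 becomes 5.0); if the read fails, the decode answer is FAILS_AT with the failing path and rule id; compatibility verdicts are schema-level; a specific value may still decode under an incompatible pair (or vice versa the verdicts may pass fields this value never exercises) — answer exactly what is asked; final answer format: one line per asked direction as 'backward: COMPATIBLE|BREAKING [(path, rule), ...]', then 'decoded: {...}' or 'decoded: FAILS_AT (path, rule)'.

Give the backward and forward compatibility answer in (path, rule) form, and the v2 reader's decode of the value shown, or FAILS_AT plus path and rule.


backward: BREAKING [(primary, R1), (severity, R5), (version, R1), (zip, R1)]; forward: BREAKING [(attrs, R1), (quantity, R1), (verified, R1)]; decoded: FAILS_AT (primary, R1)

in Shipment below, arrows point writer -> reader
backward pass over Shipment, reader schema v2, writer schema v1:
  Role -> Role, writer required: severity aligns to severity
  list<int32> -> list<int32>, writer required: tags aligns to attrs
  primary has no writer counterpart
  int32 -> int32, writer optional: version aligns to version
  zip has no writer counterpart
  leftover writer field: verified
  leftover writer field: quantity
  breaking: (primary, R1)
  breaking: (severity, R5)
  breaking: (version, R1)
  breaking: (zip, R1)
  => backward: BREAKING (4)
forward pass over Shipment, reader schema v1, writer schema v2:
  Role -> Role, writer required: severity aligns to severity
  attrs has no writer counterpart
  verified has no writer counterpart
  int32 -> int32, writer required: version aligns to version
  quantity has no writer counterpart
  leftover writer field: tags
  leftover writer field: primary
  leftover writer field: zip
  breaking: (attrs, R1)
  breaking: (quantity, R1)
  breaking: (verified, R1)
  => forward: BREAKING (3)
decode walk for Shipment under reader schema v2:
  severity := "LOW"
  tags := [] (from writer attrs)
  read fails at primary under R1 (no fill)
  => FAILS_AT (primary, R1)


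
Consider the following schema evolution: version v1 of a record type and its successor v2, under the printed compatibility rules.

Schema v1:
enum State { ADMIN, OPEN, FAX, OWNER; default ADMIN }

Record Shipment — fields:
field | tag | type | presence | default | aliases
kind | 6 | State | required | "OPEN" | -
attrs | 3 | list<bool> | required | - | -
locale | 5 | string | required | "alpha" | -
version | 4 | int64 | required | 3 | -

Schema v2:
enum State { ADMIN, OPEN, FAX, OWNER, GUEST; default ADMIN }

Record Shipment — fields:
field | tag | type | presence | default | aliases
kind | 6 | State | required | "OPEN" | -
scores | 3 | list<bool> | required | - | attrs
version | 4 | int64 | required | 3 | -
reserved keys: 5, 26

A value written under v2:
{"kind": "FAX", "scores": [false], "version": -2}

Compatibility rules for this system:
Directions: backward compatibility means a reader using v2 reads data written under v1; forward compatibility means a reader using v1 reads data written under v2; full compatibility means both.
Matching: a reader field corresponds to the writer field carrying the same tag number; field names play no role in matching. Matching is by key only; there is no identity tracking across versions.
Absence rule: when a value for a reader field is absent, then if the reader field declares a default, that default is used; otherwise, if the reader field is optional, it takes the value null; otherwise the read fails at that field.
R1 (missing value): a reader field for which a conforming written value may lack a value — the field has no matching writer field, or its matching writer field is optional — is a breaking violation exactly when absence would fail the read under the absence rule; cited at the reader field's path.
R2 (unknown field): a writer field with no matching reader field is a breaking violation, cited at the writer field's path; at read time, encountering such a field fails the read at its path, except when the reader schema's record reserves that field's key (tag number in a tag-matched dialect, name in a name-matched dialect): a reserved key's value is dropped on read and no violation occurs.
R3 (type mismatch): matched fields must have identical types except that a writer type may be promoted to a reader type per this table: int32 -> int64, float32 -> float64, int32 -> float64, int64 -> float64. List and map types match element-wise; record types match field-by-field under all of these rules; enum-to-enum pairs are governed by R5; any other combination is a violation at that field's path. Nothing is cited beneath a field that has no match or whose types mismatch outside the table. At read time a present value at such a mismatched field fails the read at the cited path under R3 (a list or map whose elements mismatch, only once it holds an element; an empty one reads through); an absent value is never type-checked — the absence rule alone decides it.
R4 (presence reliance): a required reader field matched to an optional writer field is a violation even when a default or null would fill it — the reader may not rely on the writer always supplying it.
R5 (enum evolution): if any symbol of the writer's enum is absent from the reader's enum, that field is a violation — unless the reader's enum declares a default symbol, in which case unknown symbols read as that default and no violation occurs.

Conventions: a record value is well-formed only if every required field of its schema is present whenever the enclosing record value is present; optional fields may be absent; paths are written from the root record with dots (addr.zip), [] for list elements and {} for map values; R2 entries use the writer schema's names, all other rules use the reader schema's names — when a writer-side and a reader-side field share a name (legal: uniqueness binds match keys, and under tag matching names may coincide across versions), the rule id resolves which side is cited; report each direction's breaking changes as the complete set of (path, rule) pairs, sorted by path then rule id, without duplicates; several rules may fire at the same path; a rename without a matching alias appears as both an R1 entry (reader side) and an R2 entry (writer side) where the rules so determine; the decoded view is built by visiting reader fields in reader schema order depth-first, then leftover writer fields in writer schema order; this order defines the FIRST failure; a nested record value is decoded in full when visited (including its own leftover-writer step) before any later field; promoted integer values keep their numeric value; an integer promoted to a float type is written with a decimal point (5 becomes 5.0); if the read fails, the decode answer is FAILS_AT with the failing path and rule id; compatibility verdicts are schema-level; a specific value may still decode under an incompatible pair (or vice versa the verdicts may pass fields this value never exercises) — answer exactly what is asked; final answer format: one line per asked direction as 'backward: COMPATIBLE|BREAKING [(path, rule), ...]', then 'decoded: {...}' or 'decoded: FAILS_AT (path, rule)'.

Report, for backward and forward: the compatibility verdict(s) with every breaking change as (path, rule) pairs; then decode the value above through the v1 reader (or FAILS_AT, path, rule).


backward: COMPATIBLE []; forward: COMPATIBLE []; decoded: {"kind": "FAX", "attrs": [false], "locale": "alpha", "version": -2}

the writer's type comes first in each Shipment pair
backward pass over Shipment, reader schema v2, writer schema v1:
  State -> State, writer required: kind aligns to kind
  list<bool> -> list<bool>, writer required: scores aligns to attrs
  int64 -> int64, writer required: version aligns to version
  writer field locale has no reader counterpart
  => backward: COMPATIBLE
forward pass over Shipment, reader schema v1, writer schema v2:
  State -> State, writer required: kind aligns to kind
  list<bool> -> list<bool>, writer required: attrs aligns to scores
  locale has no writer counterpart
  int64 -> int64, writer required: version aligns to version
  => forward: COMPATIBLE
decode walk for Shipment under reader schema v1:
  kind := "FAX"
  attrs := [false] (from writer scores)
  locale := "alpha" (no value, default fills)
  version := -2
  => decoded: {"kind": "FAX", "attrs": [false], "locale": "alpha", "version": -2}


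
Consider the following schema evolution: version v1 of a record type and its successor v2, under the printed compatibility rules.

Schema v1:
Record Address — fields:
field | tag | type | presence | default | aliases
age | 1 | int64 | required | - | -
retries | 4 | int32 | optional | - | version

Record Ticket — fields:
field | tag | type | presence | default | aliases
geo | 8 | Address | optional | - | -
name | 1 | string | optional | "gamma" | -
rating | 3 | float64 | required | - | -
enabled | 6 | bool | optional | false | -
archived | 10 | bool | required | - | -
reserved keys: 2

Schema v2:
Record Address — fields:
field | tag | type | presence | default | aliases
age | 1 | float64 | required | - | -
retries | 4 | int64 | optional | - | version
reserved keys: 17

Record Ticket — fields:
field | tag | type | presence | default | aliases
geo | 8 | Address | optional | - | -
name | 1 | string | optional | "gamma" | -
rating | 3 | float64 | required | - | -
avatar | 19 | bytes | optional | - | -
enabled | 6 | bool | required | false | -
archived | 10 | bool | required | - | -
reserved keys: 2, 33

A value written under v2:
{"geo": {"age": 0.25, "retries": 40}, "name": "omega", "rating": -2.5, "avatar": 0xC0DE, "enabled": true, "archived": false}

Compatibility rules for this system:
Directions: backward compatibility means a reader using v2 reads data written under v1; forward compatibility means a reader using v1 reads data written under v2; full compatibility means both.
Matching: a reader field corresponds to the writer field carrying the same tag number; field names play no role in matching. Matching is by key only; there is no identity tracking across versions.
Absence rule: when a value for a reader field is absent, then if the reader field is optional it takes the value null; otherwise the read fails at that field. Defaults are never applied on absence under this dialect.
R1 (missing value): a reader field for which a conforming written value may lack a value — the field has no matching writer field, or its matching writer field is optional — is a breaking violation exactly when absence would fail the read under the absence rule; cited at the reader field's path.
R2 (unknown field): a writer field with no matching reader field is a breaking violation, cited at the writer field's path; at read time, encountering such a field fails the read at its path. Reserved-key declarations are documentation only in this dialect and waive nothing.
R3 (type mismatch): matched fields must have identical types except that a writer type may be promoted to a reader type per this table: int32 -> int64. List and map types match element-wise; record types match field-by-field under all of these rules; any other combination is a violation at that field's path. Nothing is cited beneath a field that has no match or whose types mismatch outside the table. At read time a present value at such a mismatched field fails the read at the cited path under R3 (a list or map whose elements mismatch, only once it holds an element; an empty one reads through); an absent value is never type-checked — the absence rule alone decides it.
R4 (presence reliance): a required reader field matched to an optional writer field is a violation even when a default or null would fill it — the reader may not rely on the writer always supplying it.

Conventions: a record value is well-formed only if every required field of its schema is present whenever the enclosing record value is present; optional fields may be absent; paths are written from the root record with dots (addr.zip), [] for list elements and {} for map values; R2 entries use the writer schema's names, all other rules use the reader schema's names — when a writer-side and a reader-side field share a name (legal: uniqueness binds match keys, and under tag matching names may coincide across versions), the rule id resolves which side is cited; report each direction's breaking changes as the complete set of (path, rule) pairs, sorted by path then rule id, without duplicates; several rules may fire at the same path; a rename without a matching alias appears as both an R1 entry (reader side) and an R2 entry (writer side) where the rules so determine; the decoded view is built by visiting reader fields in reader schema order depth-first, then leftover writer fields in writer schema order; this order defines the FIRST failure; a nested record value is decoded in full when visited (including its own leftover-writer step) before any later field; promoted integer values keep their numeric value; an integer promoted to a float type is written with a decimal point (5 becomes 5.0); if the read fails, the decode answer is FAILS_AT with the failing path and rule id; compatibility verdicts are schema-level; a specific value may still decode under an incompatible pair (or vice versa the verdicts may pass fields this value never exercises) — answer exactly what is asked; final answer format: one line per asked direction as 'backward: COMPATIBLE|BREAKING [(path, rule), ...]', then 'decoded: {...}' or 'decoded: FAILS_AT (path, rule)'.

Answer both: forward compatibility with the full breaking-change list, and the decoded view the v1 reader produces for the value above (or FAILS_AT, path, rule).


in Ticket below, arrows point writer -> reader
checking forward for Ticket: reader v1 against writer v2:
  geo: Address -> Address, writer optional; from geo
  name: string -> string, writer optional; from name
  rating: float64 -> float64, writer required; from rating
  enabled: bool -> bool, writer required; from enabled
  archived: bool -> bool, writer required; from archived
  leftover writer field: avatar
  geo.age: float64 -> int64, writer required; from geo.age
  geo.retries: int64 -> int32, writer optional; from geo.retries
  R2 fires at avatar
  R3 fires at geo.age
  R3 fires at geo.retries
  => forward verdict for Ticket: BREAKING, 3 violation(s)
decoding the Ticket value with the v1 reader:
  read fails at geo.age under R3
  => FAILS_AT (geo.age, R3)
remaining Ticket differences; none change what is asked:
  field enabled in record Ticket: optional changed to required -> its effect on Ticket is confined to the backward direction, not asked

forward: BREAKING [(avatar, R2), (geo.age, R3), (geo.retries, R3)]; decoded: FAILS_AT (geo.age, R3)


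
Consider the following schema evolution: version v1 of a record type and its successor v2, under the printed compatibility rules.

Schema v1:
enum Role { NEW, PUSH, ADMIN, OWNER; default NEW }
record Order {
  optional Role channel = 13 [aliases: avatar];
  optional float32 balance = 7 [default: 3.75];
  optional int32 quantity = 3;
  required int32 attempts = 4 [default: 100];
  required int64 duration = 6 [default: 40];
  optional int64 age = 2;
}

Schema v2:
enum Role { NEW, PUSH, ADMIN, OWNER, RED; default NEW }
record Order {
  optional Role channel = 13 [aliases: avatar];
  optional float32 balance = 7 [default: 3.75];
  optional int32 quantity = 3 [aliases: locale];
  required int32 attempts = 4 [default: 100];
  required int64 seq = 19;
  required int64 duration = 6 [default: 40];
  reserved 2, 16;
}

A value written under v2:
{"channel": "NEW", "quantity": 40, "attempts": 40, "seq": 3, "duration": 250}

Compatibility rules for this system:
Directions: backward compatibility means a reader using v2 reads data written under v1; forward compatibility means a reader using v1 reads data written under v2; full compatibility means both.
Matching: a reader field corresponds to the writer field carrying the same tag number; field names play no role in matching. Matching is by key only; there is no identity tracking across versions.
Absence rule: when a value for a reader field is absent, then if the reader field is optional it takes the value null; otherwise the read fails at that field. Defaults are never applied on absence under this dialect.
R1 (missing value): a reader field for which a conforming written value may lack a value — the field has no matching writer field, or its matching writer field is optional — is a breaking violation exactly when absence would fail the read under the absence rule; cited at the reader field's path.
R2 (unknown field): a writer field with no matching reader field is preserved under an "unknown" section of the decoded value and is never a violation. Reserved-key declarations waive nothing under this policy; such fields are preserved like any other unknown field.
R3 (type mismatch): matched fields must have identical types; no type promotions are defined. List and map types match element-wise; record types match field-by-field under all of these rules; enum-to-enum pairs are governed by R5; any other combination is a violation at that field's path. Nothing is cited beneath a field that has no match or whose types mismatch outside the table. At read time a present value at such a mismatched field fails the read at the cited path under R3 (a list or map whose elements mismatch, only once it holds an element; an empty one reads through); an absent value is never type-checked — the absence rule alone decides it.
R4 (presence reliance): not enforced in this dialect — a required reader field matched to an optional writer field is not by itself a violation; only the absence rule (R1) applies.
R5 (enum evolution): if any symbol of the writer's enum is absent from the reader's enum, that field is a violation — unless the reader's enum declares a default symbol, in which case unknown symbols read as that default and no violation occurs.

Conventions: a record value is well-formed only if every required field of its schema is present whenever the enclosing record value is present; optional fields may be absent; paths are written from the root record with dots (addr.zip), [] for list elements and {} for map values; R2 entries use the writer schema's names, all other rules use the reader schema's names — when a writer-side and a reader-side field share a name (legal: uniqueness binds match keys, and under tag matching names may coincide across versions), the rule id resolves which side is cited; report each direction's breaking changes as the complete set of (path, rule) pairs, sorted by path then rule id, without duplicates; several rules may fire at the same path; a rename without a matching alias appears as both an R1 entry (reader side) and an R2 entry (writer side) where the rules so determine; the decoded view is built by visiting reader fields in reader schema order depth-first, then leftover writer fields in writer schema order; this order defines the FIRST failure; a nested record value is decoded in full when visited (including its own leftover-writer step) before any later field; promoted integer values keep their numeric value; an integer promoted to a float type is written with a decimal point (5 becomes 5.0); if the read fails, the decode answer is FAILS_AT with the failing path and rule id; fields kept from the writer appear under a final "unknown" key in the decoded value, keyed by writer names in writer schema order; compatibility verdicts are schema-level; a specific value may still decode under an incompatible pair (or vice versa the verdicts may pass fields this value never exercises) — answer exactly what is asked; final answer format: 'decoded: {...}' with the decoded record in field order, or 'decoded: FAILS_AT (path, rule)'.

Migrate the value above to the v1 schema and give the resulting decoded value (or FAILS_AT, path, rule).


arrows below run writer -> reader for Order
decode (reader v1):
  channel := "NEW"
  balance := null (not supplied -> null)
  quantity := 40
  attempts := 40
  duration := 250
  age := null (not supplied -> null)
  writer seq: kept under "unknown"
  => decoded: {"channel": "NEW", "balance": null, "quantity": 40, "attempts": 40, "duration": 250, "age": null, "unknown": {"seq": 3}}
the other Order changes do not affect what is asked:
  enum Role (field channel in record Order): symbol RED added -> triggers nothing under the printed rules; the Order answer is the same either way
  removed field age from record Order (its key 2 joins the reserved list) -> triggers nothing under the printed rules; the Order answer is the same either way

decoded: {"channel": "NEW", "balance": null, "quantity": 40, "attempts": 40, "duration": 250, "age": null, "unknown": {"seq": 3}}


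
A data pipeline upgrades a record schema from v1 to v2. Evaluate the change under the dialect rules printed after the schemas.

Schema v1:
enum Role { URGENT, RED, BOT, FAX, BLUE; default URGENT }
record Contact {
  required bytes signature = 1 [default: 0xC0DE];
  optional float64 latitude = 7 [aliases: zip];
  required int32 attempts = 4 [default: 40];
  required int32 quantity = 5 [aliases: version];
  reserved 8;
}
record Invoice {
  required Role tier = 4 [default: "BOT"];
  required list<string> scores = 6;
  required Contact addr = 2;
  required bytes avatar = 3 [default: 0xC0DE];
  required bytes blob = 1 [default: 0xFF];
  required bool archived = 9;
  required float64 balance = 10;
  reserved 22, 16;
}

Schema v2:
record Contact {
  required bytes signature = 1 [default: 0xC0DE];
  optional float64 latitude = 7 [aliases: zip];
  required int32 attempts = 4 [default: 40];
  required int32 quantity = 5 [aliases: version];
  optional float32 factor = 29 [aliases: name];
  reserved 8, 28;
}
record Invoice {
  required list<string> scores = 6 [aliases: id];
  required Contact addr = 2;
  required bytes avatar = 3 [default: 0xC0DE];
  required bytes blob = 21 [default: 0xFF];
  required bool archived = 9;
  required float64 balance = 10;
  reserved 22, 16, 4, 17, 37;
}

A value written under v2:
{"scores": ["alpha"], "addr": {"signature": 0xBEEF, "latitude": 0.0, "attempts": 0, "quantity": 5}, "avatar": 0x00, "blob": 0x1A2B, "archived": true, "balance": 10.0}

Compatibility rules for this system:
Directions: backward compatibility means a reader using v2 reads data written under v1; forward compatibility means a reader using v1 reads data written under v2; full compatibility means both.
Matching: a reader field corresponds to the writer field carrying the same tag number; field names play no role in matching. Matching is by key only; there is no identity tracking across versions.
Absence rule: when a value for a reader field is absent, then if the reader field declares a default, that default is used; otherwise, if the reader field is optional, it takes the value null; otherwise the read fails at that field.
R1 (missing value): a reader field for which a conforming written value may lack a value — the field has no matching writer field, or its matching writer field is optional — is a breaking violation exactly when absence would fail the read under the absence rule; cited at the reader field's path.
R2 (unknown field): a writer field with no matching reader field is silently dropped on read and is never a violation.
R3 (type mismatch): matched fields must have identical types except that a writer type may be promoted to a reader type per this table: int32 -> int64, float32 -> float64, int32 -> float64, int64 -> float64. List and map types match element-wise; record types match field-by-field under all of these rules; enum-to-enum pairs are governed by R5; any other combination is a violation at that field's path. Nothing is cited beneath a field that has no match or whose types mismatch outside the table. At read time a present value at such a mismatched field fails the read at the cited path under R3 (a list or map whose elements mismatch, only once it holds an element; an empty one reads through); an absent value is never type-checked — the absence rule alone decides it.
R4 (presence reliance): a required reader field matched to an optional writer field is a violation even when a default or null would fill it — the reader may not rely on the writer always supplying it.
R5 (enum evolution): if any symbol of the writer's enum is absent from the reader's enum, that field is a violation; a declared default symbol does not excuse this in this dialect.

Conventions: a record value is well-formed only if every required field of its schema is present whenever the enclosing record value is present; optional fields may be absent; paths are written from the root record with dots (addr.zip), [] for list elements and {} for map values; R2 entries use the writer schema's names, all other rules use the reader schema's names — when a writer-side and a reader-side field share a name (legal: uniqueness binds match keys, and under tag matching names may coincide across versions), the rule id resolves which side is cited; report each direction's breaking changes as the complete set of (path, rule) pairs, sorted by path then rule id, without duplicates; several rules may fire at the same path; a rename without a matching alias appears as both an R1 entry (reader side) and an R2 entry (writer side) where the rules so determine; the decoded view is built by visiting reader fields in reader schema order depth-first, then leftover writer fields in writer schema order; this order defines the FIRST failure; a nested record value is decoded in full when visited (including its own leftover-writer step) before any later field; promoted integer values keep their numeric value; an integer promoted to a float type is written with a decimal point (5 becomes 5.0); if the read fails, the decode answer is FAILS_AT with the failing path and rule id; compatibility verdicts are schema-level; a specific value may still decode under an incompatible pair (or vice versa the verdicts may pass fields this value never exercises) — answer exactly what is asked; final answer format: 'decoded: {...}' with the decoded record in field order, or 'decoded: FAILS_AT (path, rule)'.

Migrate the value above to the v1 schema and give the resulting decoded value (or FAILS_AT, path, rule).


in Invoice below, arrows point writer -> reader
migrating the Invoice value to v1:
  tier := "BOT" (missing; default applied)
  scores := ["alpha"]
  addr.signature := 0xBEEF
  addr.latitude := 0.0
  addr.attempts := 0
  addr.quantity := 5
  avatar := 0x00
  blob := 0xFF (missing; default applied)
  archived := true
  balance := 10.0
  writer blob: no reader field; dropped
  => decoded: {"tier": "BOT", "scores": ["alpha"], "addr": {"signature": 0xBEEF, "latitude": 0.0, "attempts": 0, "quantity": 5}, "avatar": 0x00, "blob": 0xFF, "archived": true, "balance": 10.0}
diffs on Invoice not affecting the asked answer:
  added field factor to record Contact: optional float32, tag 29 (in v2 it sits last) -> triggers nothing under the printed rules; the Invoice answer is the same either way
  removed field tier from record Invoice (its key 4 joins the reserved list) -> triggers nothing under the printed rules; the Invoice answer is the same either way

decoded: {"tier": "BOT", "scores": ["alpha"], "addr": {"signature": 0xBEEF, "latitude": 0.0, "attempts": 0, "quantity": 5}, "avatar": 0x00, "blob": 0xFF, "archived": true, "balance": 10.0}


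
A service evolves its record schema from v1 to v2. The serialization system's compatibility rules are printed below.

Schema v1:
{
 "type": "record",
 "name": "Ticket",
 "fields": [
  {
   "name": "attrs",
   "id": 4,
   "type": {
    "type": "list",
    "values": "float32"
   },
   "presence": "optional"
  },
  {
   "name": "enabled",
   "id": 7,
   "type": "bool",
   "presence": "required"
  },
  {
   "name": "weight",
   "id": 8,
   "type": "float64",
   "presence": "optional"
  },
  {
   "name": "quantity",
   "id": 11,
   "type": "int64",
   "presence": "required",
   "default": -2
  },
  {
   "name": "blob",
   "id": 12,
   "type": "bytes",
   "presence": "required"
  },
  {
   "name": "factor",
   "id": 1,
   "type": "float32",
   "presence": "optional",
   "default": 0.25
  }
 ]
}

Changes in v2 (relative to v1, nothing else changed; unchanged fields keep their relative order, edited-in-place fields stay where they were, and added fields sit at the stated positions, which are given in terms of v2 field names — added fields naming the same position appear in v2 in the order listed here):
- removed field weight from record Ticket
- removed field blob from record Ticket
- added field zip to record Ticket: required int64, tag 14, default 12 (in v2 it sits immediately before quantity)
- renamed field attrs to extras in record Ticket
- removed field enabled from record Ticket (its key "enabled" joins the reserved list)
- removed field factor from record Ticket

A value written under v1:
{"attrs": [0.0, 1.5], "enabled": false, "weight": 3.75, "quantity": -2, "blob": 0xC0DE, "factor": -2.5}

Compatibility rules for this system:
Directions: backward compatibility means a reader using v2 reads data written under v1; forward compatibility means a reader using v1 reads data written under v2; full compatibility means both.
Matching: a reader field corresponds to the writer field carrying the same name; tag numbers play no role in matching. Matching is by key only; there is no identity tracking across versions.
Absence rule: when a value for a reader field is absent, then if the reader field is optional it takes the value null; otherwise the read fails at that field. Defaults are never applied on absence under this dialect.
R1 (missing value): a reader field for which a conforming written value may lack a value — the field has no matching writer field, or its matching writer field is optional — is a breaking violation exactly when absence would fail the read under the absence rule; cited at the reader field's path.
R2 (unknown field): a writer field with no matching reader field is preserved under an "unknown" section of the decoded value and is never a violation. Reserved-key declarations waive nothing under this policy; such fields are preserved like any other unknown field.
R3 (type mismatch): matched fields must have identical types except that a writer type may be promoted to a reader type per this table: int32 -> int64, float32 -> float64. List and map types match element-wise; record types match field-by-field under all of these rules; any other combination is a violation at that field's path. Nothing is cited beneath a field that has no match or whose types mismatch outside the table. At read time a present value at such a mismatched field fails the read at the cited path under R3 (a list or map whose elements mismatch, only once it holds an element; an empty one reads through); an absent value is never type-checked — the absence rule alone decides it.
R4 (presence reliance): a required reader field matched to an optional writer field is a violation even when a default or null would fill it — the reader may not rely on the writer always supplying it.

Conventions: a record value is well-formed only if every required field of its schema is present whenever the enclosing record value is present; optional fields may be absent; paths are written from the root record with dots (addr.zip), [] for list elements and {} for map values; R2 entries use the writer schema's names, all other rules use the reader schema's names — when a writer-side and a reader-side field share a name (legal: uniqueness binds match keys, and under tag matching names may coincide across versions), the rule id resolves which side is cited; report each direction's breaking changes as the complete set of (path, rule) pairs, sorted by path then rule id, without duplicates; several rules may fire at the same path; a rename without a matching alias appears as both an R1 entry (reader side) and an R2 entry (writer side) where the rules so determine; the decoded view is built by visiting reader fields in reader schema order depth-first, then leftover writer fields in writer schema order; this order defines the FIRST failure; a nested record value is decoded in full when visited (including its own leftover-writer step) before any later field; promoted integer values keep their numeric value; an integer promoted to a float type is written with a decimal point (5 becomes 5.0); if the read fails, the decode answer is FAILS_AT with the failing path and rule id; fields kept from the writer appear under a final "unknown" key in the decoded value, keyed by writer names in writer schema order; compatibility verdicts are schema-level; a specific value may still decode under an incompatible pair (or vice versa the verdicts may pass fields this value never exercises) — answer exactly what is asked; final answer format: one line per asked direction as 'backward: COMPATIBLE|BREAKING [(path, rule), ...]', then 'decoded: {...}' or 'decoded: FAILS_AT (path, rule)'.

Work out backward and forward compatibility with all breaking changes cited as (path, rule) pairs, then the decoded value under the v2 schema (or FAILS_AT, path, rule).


backward: BREAKING [(zip, R1)]; forward: BREAKING [(blob, R1), (enabled, R1)]; decoded: FAILS_AT (zip, R1)

arrows below run writer -> reader for Ticket
backward for Ticket (reader v2, writer v1):
  extras has no writer counterpart
  zip has no writer counterpart
  quantity: int64 -> int64, writer required; from quantity
  writer field attrs has no reader counterpart
  writer field enabled has no reader counterpart
  writer field weight has no reader counterpart
  writer field blob has no reader counterpart
  writer field factor has no reader counterpart
  breaking: (zip, R1)
  backward on Ticket therefore BREAKING (1)
forward for Ticket (reader v1, writer v2):
  attrs has no writer counterpart
  enabled has no writer counterpart
  weight has no writer counterpart
  quantity: int64 -> int64, writer required; from quantity
  blob has no writer counterpart
  factor has no writer counterpart
  writer field extras has no reader counterpart
  writer field zip has no reader counterpart
  breaking: (blob, R1)
  breaking: (enabled, R1)
  forward on Ticket therefore BREAKING (2)
decoding the Ticket value with the v2 reader:
  extras := null (not supplied -> null)
  read fails at zip under R1 (no fill)
  => FAILS_AT (zip, R1)


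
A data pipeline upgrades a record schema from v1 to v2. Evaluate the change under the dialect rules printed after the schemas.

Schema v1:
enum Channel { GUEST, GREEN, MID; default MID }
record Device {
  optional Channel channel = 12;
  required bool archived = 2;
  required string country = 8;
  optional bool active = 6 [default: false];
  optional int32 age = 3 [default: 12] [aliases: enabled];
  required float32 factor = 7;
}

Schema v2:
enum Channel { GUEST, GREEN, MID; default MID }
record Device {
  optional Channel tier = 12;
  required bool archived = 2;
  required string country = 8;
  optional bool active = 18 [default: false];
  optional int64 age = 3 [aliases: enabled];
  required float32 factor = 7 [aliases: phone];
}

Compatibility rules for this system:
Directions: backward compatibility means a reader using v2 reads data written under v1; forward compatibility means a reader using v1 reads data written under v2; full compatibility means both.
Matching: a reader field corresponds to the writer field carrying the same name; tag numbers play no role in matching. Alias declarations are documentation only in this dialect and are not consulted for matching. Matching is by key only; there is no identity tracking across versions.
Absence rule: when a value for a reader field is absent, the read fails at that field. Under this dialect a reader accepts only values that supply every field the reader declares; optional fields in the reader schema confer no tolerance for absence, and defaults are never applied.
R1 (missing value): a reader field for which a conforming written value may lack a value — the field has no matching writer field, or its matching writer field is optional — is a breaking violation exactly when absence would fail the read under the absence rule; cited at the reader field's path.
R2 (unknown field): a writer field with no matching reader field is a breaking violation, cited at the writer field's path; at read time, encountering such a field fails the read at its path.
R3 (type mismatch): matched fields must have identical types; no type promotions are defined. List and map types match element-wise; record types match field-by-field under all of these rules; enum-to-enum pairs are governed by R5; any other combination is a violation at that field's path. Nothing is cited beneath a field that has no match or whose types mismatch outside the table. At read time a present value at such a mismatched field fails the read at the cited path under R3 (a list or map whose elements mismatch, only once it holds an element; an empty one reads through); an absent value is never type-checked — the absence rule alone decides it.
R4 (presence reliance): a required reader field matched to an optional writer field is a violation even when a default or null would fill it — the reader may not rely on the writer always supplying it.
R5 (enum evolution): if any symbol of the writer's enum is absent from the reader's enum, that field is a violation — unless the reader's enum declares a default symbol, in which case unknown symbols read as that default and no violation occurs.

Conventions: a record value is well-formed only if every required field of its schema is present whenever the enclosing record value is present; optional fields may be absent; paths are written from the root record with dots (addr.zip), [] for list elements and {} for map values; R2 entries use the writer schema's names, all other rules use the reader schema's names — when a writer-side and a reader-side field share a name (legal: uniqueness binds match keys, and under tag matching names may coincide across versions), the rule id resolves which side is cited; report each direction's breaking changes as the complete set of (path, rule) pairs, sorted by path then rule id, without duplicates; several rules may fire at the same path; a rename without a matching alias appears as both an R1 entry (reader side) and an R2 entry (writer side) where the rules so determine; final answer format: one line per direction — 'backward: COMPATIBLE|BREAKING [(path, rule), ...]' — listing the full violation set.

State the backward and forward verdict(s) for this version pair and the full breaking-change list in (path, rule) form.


the writer's type comes first in each Device pair
checking backward for Device: reader v2 against writer v1:
  tier: no writer-side match
  bool -> bool, writer required: archived aligns to archived
  string -> string, writer required: country aligns to country
  bool -> bool, writer optional: active aligns to active
  int32 -> int64, writer optional: age aligns to age
  float32 -> float32, writer required: factor aligns to factor
  leftover writer field: channel
  breaking: (active, R1)
  breaking: (age, R1)
  breaking: (age, R3)
  breaking: (channel, R2)
  breaking: (tier, R1)
  => backward: BREAKING (5)
checking forward for Device: reader v1 against writer v2:
  channel: no writer-side match
  bool -> bool, writer required: archived aligns to archived
  string -> string, writer required: country aligns to country
  bool -> bool, writer optional: active aligns to active
  int64 -> int32, writer optional: age aligns to age
  float32 -> float32, writer required: factor aligns to factor
  leftover writer field: tier
  breaking: (active, R1)
  breaking: (age, R1)
  breaking: (age, R3)
  breaking: (channel, R1)
  breaking: (tier, R2)
  => forward: BREAKING (5)

backward: BREAKING [(active, R1), (age, R1), (age, R3), (channel, R2), (tier, R1)]; forward: BREAKING [(active, R1), (age, R1), (age, R3), (channel, R1), (tier, R2)]
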